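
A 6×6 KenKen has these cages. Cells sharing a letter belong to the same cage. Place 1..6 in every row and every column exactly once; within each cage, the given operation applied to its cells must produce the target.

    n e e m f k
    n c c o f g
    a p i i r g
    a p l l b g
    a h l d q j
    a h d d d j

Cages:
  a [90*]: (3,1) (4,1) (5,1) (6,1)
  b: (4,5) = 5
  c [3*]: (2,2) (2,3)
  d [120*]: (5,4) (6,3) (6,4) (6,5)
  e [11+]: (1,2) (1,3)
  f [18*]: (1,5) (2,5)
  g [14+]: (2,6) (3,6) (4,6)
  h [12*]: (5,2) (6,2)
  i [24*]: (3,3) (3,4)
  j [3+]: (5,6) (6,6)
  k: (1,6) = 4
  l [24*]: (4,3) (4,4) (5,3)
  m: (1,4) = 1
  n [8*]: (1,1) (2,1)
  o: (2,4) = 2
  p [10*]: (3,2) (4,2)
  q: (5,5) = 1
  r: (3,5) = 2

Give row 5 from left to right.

5 4 6 3 1 2

Cage m is a single given cell; hence (1,4) = 1.
K is a freebie, so (1,6) = 4.
O is a freebie, so (2,4) = 2.
R is a freebie, leaving (3,5) = 2.
B is a freebie; hence (4,5) = 5.
Q is a freebie, which forces (5,5) = 1.
1 is placed in row 5; hence (5,6) = 2.
Column 6 now contains 2; hence (6,6) = 1.
Row 1 now contains 4; hence (1,1) = 2.
2 is placed in row 2, so (2,1) = 4.
Row 3 already has 2, so (3,2) = 5.
5 is placed in row 4; hence (4,2) = 2.
Row 4 already has 2, leaving (4,3) = 1.
Cage d needs product 120, which forces (6,3) = 2.
Column 2 now contains 5, which forces (1,2) = 6.
The two cells of cage e must have sum 11; hence (1,3) = 5.
Row 1 now contains 6, so (1,5) = 3.
Cage c needs two cells with product 3; hence (2,2) = 1.
1 is placed in column 3, leaving (2,3) = 3.
3 is placed in column 5, which forces (2,5) = 6.
Cage g needs sum 14, so (2,6) = 5.
Cage a has product 90; hence (3,1) = 1.
3 is placed in column 5, so (6,5) = 4.
Cage h's pair has product 12, leaving (5,2) = 4.
Row 5 now contains 4; hence (5,3) = 6.
4 is placed in row 6, which forces (6,2) = 3.
3 is placed in row 6, which forces (6,4) = 5.
Column 3 now contains 6, so (3,3) = 4.
Cage i's pair has product 24, which forces (3,4) = 6.
Row 3 now contains 6, so (3,6) = 3.
Cage a has product 90, leaving (4,1) = 3.
Cage l needs product 24, leaving (4,4) = 4.
Column 6 already has 3, so (4,6) = 6.
Cage a has product 90, so (5,1) = 5.
5 is placed in column 4, leaving (5,4) = 3.
5 is placed in row 6, so (6,1) = 6.
The full grid is 2 6 5 1 3 4 / 4 1 3 2 6 5 / 1 5 4 6 2 3 / 3 2 1 4 5 6 / 5 4 6 3 1 2 / 6 3 2 5 4 1.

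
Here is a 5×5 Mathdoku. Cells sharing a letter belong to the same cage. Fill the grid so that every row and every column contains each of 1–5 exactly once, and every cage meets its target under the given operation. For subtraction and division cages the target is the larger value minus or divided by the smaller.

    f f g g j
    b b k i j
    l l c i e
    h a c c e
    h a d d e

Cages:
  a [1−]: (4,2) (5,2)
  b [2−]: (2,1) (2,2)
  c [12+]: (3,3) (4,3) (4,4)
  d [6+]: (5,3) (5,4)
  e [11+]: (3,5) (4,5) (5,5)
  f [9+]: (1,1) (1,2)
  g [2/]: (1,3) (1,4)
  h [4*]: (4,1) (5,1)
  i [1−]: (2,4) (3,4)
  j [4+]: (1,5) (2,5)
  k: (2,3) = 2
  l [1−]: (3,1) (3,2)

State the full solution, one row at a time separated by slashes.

Cage k is a single given cell, leaving (2,3) = 2.
Cage g needs two cells with quotient 2; hence (1,4) = 2.
Row 1 needs a 3, and only (1,5) is open for it.
Column 5 already has 3; hence (2,5) = 1.
In row 1, 1 can only go at (1,3), so (1,3) = 1.
Column 3 already has 1, leaving (5,3) = 5.
Cage d's pair has sum 6, so (5,4) = 1.
Cage h's pair has product 4; hence (4,1) = 1.
The 3 cells of cage c must have sum 12, leaving (4,4) = 5.
1 is placed in row 5, so (5,1) = 4.
Row 5 already has 4; hence (5,5) = 2.
Column 1 already has 4; hence (1,1) = 5.
Cage f's pair has sum 9; hence (1,2) = 4.
Column 1 now contains 5; hence (2,1) = 3.
3 is placed in row 2, so (2,2) = 5.
3 is placed in row 2; hence (2,4) = 4.
3 is placed in column 1, so (3,1) = 2.
Column 4 now contains 4; hence (3,4) = 3.
The 3 cells of cage e must have sum 11, so (3,5) = 5.
Column 2 already has 4, leaving (4,2) = 2.
2 is placed in column 5; hence (4,5) = 4.
2 is placed in row 5, so (5,2) = 3.
Row 3 already has 3; hence (3,2) = 1.
Row 3 already has 3; hence (3,3) = 4.
Row 4 already has 4, so (4,3) = 3.

5 4 1 2 3 / 3 5 2 4 1 / 2 1 4 3 5 / 1 2 3 5 4 / 4 3 5 1 2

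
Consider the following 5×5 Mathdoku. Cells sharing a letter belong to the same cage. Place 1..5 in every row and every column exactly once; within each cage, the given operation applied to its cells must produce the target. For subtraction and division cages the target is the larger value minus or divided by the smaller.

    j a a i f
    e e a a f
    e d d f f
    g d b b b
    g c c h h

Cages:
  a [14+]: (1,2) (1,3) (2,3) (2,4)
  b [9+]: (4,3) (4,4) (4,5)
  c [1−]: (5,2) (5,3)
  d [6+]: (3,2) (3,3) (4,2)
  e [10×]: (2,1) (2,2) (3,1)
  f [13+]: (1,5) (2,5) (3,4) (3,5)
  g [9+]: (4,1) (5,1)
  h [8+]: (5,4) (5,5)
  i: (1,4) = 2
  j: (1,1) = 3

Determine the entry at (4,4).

4

J is a freebie, leaving (1,1) = 3.
I is a freebie, leaving (1,4) = 2.
Cage g needs two cells with sum 9, leaving (4,1) = 5.
{3, 5} are confined to (5,4) and (5,5) in row 5, so (5,1) = 4.
Cage e needs product 10, leaving (2,2) = 5.
Cage a needs sum 14; hence (1,2) = 4.
Cage a needs sum 14, which forces (1,3) = 5.
Row 1 already has 5, leaving (1,5) = 1.
The only place for 1 in row 4 is (4,2).
Column 2 already has 1, which forces (5,2) = 2.
Cage c's pair has difference 1, which forces (5,3) = 1.
Column 2 now contains 2, which forces (3,2) = 3.
Cage d has sum 6; hence (3,3) = 2.
The 3 cells of cage e must have product 10; hence (2,1) = 2.
Column 3 already has 2, leaving (2,3) = 4.
Cage a needs sum 14; hence (2,4) = 1.
Cage f has sum 13; hence (2,5) = 3.
Row 3 now contains 2, which forces (3,1) = 1.
Column 3 now contains 4; hence (4,3) = 3.
Row 4 already has 3, which forces (4,4) = 4.
The 3 cells of cage b must have sum 9; hence (4,5) = 2.
3 is placed in column 5, which forces (5,5) = 5.
4 is placed in column 4, which forces (3,4) = 5.
5 is placed in column 5, which forces (3,5) = 4.
Row 5 already has 5, which forces (5,4) = 3.
The full grid is 3 4 5 2 1 / 2 5 4 1 3 / 1 3 2 5 4 / 5 1 3 4 2 / 4 2 1 3 5.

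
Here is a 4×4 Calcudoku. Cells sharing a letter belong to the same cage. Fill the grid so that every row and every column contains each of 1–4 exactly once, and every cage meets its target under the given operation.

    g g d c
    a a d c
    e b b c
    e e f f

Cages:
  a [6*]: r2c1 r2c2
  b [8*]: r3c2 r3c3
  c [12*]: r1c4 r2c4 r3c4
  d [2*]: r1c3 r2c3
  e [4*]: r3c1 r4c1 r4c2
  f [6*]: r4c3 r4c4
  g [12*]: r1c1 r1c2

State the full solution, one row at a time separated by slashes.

3 4 2 1 / 2 3 1 4 / 1 2 4 3 / 4 1 3 2

Row 1 needs a 2, and only r1c3 is open for it.
Column 3 already has 2, which forces r2c3 = 1.
Cage b needs two cells with product 8, leaving r3c2 = 2.
Column 3 already has 2, leaving r3c3 = 4.
Column 2 already has 2, leaving r4c2 = 1.
Column 3 already has 2, which forces r4c3 = 3.
The two cells of cage f must have product 6, which forces r4c4 = 2.
The two cells of cage a must have product 6, which forces r2c1 = 2.
Column 2 already has 2, so r2c2 = 3.
3 is placed in row 2, so r2c4 = 4.
Row 3 already has 2, which forces r3c1 = 1.
Row 3 already has 1, leaving r3c4 = 3.
1 is placed in row 4, so r4c1 = 4.
Column 1 already has 4, so r1c1 = 3.
3 is placed in column 2, leaving r1c2 = 4.
Column 4 already has 3, which forces r1c4 = 1.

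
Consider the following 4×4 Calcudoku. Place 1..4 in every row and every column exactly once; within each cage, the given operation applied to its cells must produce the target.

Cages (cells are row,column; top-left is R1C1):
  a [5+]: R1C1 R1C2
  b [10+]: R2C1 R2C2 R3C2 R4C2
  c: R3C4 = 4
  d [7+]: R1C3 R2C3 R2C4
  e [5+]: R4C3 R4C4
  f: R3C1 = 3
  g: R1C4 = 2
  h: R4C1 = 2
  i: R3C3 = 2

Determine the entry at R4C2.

G is a freebie, which forces R1C4 = 2.
Cage f is a single given cell, which forces R3C1 = 3.
Cage i is a single given cell, so R3C3 = 2.
Cage c is a single given cell, leaving R3C4 = 4.
Cage h is given, which forces R4C1 = 2.
Cage d needs sum 7, which forces R1C3 = 3.
The 4 cells of cage b must have sum 10, which forces R2C1 = 4.
The 4 cells of cage b must have sum 10, which forces R2C2 = 2.
Cage d needs sum 7, so R2C3 = 1.
The 3 cells of cage d must have sum 7, leaving R2C4 = 3.
Row 3 now contains 4, leaving R3C2 = 1.
Cage b has sum 10; hence R4C2 = 3.
Cage e's pair has sum 5; hence R4C3 = 4.
Cage e needs two cells with sum 5, leaving R4C4 = 1.
4 is placed in column 1, leaving R1C1 = 1.
Column 2 already has 1, leaving R1C2 = 4.
Completed grid: 1 4 3 2 / 4 2 1 3 / 3 1 2 4 / 2 3 4 1.

3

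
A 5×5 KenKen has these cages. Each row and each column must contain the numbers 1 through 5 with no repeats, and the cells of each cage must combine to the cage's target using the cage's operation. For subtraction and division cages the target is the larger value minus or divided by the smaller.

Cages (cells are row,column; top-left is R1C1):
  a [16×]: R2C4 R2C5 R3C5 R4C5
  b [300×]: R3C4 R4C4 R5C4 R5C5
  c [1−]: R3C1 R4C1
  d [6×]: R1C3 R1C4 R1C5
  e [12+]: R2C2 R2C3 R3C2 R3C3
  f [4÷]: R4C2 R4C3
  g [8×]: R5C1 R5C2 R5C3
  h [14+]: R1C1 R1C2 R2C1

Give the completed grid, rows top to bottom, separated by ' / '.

4 5 2 1 3 / 5 1 3 2 4 / 2 3 5 4 1 / 3 4 1 5 2 / 1 2 4 3 5

The 3 cells of cage h must have sum 14, leaving R1C1 = 4.
Cage h needs sum 14, leaving R1C2 = 5.
The 3 cells of cage h must have sum 14, so R2C1 = 5.
Cage a needs product 16; hence R2C4 = 2.
The 4 cells of cage b must have product 300, which forces R5C5 = 5.
In row 4, 5 can only go at R4C4, so R4C4 = 5.
The only place for 5 in row 3 is R3C3.
In row 2, 3 can only go at R2C3, so R2C3 = 3.
The 4 cells of cage e must have sum 12, so R2C2 = 1.
Row 2 now contains 1, which forces R2C5 = 4.
Cage e has sum 12; hence R3C2 = 3.
Row 3 now contains 3, leaving R3C4 = 4.
1 is placed in column 2, leaving R4C2 = 4.
Row 4 now contains 4, leaving R4C3 = 1.
Row 4 already has 1, leaving R4C5 = 2.
4 is placed in column 2, so R5C2 = 2.
2 is placed in row 5, which forces R5C3 = 4.
4 is placed in column 4, leaving R5C4 = 3.
Column 3 now contains 1, which forces R1C3 = 2.
Column 4 already has 3, which forces R1C4 = 1.
Cage d has product 6, so R1C5 = 3.
Cage c needs two cells with difference 1, so R3C1 = 2.
Column 5 already has 2; hence R3C5 = 1.
2 is placed in row 4, which forces R4C1 = 3.
2 is placed in row 5, so R5C1 = 1.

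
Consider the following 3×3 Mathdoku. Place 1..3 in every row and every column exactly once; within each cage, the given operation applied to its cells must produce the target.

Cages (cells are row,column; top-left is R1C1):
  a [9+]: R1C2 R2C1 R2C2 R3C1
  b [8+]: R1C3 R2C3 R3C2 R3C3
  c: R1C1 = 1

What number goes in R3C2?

Cage c is given, so R1C1 = 1.
Cage b has sum 8; hence R3C2 = 2.
2 is placed in column 2; hence R1C2 = 3.
Row 1 now contains 3; hence R1C3 = 2.
Cage a has sum 9, which forces R2C1 = 2.
Cage a has sum 9, leaving R2C2 = 1.
Row 2 already has 1, so R2C3 = 3.
2 is placed in row 3, so R3C1 = 3.
3 is placed in column 3; hence R3C3 = 1.
The full grid is 1 3 2 / 2 1 3 / 3 2 1.

2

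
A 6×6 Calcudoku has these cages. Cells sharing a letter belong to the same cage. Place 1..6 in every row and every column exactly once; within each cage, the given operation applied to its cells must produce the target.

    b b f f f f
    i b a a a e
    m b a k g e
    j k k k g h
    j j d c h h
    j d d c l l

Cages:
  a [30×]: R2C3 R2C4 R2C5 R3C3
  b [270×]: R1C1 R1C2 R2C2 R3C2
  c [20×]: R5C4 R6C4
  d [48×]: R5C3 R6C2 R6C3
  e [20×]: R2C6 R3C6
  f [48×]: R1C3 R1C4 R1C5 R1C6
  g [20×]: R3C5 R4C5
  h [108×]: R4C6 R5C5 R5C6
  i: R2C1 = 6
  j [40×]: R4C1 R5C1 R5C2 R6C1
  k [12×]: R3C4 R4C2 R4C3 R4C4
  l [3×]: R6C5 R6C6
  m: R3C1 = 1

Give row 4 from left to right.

The 4 cells of cage b must have product 270, which forces R1C1 = 3.
Cage i is a single given cell, leaving R2C1 = 6.
Cage m is given; hence R3C1 = 1.
Row 3 now contains 1; hence R3C4 = 2.
Cage h has product 108, which forces R4C6 = 6.
The 3 cells of cage h must have product 108, which forces R5C5 = 6.
The 3 cells of cage h must have product 108; hence R5C6 = 3.
3 is placed in column 6; hence R6C6 = 1.
Cage j needs product 40, leaving R5C2 = 1.
Row 6 already has 1; hence R6C5 = 3.
In row 1, 5 can only go at R1C2, so R1C2 = 5.
Column 2 now contains 5, which forces R2C2 = 3.
The 4 cells of cage b must have product 270, which forces R3C2 = 6.
Column 2 already has 3, so R4C2 = 2.
Column 2 already has 2, so R6C2 = 4.
4 is placed in row 6, which forces R6C4 = 5.
Column 4 now contains 5, leaving R2C4 = 1.
The 4 cells of cage a must have product 30, leaving R3C3 = 3.
Column 3 now contains 3, leaving R4C3 = 1.
Column 4 now contains 1, leaving R4C4 = 3.
The 3 cells of cage d must have product 48, which forces R5C3 = 2.
Column 4 now contains 5, leaving R5C4 = 4.
5 is placed in row 6; hence R6C1 = 2.
Cage d needs product 48, so R6C3 = 6.
Column 3 now contains 6, so R1C3 = 4.
Column 4 already has 4, so R1C4 = 6.
The 4 cells of cage f must have product 48; hence R1C5 = 1.
Cage f has product 48; hence R1C6 = 2.
Column 3 already has 2, so R2C3 = 5.
Cage a needs product 30, leaving R2C5 = 2.
Row 2 already has 5; hence R2C6 = 4.
4 is placed in column 6, so R3C6 = 5.
Cage j has product 40, so R4C1 = 4.
4 is placed in row 4, so R4C5 = 5.
4 is placed in row 5, so R5C1 = 5.
Row 3 already has 5, so R3C5 = 4.
The full grid is 3 5 4 6 1 2 / 6 3 5 1 2 4 / 1 6 3 2 4 5 / 4 2 1 3 5 6 / 5 1 2 4 6 3 / 2 4 6 5 3 1.

4 2 1 3 5 6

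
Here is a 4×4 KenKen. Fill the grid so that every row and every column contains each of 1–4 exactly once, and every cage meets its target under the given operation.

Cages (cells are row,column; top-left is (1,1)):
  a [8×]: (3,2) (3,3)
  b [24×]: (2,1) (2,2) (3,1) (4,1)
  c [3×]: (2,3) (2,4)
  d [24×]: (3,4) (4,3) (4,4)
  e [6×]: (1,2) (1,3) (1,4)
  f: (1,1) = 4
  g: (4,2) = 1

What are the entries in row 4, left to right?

F is a freebie; hence (1,1) = 4.
G is a freebie, so (4,2) = 1.
Cage b needs product 24; hence (2,2) = 4.
Column 2 already has 4, so (3,2) = 2.
Row 3 already has 2, leaving (3,3) = 4.
4 is placed in row 3, so (3,4) = 3.
2 is placed in column 2, which forces (1,2) = 3.
Cage c's pair has product 3, so (2,3) = 3.
3 is placed in column 4, which forces (2,4) = 1.
Row 3 already has 3; hence (3,1) = 1.
The 3 cells of cage d must have product 24, which forces (4,3) = 2.
Cage d needs product 24, leaving (4,4) = 4.
2 is placed in column 3, which forces (1,3) = 1.
Column 4 now contains 1; hence (1,4) = 2.
Row 2 now contains 3, leaving (2,1) = 2.
Row 4 already has 2, leaving (4,1) = 3.
Completed grid: 4 3 1 2 / 2 4 3 1 / 1 2 4 3 / 3 1 2 4.

3 1 2 4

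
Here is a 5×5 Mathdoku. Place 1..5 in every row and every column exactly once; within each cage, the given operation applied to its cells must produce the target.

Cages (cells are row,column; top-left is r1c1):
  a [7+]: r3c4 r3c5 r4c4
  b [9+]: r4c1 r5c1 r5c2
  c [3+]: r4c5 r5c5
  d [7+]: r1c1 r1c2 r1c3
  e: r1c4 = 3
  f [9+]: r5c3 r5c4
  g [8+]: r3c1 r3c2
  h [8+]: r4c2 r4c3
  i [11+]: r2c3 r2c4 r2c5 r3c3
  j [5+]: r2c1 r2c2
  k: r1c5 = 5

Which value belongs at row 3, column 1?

5

E is a freebie, leaving r1c4 = 3.
Cage k is a single given cell; hence r1c5 = 5.
Column 5 needs a 3, and only r2c5 is open for it.
Column 5 needs a 4, and only r3c5 is open for it.
In row 4, 4 can only go at r4c1, so r4c1 = 4.
Column 1 already has 4, leaving r2c1 = 1.
Cage j's pair has sum 5, which forces r2c2 = 4.
Column 1 already has 1, so r1c1 = 2.
Cage d has sum 7, so r1c2 = 1.
Cage d has sum 7, which forces r1c3 = 4.
The 4 cells of cage i must have sum 11; hence r3c3 = 1.
1 is placed in row 3; hence r3c4 = 2.
2 is placed in column 4; hence r4c4 = 1.
Row 4 already has 1, so r4c5 = 2.
Column 1 already has 2, which forces r5c1 = 3.
Row 5 now contains 3, leaving r5c2 = 2.
Column 3 already has 4; hence r5c3 = 5.
Row 5 now contains 5, which forces r5c4 = 4.
Column 5 now contains 2, leaving r5c5 = 1.
Column 3 now contains 5, leaving r2c3 = 2.
2 is placed in column 4, leaving r2c4 = 5.
Column 1 already has 3, leaving r3c1 = 5.
The two cells of cage g must have sum 8, so r3c2 = 3.
Cage h's pair has sum 8; hence r4c2 = 5.
Column 3 now contains 5, which forces r4c3 = 3.
The full grid is 2 1 4 3 5 / 1 4 2 5 3 / 5 3 1 2 4 / 4 5 3 1 2 / 3 2 5 4 1.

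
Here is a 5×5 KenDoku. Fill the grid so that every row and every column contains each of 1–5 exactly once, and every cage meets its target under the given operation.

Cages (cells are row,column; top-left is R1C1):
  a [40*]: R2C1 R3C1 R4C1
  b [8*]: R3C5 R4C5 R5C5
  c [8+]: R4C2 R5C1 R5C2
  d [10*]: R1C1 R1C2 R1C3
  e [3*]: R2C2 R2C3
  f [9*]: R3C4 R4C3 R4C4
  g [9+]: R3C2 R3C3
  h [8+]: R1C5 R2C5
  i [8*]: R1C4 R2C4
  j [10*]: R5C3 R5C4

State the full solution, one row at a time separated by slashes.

1 2 5 4 3 / 4 3 1 2 5 / 2 5 4 3 1 / 5 4 3 1 2 / 3 1 2 5 4

Cage f needs product 9, so R3C4 = 3.
The 3 cells of cage f must have product 9, which forces R4C3 = 3.
Cage f needs product 9, which forces R4C4 = 1.
Cage e's pair has product 3, so R2C2 = 3.
Column 3 already has 3; hence R2C3 = 1.
Row 2 now contains 3, leaving R2C5 = 5.
Column 5 already has 5; hence R1C5 = 3.
Row 1 needs a 4, and only R1C4 is open for it.
Column 4 already has 4, which forces R2C4 = 2.
Column 4 already has 2, which forces R5C4 = 5.
Row 2 now contains 2; hence R2C1 = 4.
5 is placed in row 5, so R5C3 = 2.
Column 3 already has 2; hence R1C3 = 5.
5 is placed in column 3, which forces R3C3 = 4.
Cage c has sum 8, leaving R4C2 = 4.
Row 4 already has 4; hence R4C5 = 2.
Cage c has sum 8; hence R5C1 = 3.
The 3 cells of cage c must have sum 8; hence R5C2 = 1.
Row 5 now contains 1, so R5C5 = 4.
The 3 cells of cage d must have product 10, so R1C1 = 1.
1 is placed in column 2, leaving R1C2 = 2.
The 3 cells of cage a must have product 40, which forces R3C1 = 2.
Row 3 now contains 4; hence R3C2 = 5.
Column 5 already has 2, leaving R3C5 = 1.
Row 4 already has 2, leaving R4C1 = 5.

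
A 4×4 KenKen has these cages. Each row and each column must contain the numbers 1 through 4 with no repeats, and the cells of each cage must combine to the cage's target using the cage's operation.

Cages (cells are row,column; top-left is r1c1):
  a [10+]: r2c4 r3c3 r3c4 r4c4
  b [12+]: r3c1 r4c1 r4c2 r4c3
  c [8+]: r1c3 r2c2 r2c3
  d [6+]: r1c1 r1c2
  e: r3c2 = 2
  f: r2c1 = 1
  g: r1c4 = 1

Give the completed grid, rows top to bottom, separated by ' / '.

2 4 3 1 / 1 3 2 4 / 4 2 1 3 / 3 1 4 2

G is a freebie; hence r1c4 = 1.
Cage f is a single given cell; hence r2c1 = 1.
Cage e is a single given cell; hence r3c2 = 2.
The two cells of cage d must have sum 6, so r1c1 = 2.
2 is placed in column 2, leaving r1c2 = 4.
Cage c has sum 8, so r1c3 = 3.
The 3 cells of cage c must have sum 8, which forces r2c2 = 3.
The 3 cells of cage c must have sum 8, leaving r2c3 = 2.
Row 2 now contains 2, so r2c4 = 4.
Cage a has sum 10, so r3c3 = 1.
4 is placed in column 4, so r3c4 = 3.
Column 2 already has 3, leaving r4c2 = 1.
1 is placed in column 3, leaving r4c3 = 4.
Column 4 now contains 3, so r4c4 = 2.
Row 3 now contains 3, so r3c1 = 4.
Row 4 already has 4; hence r4c1 = 3.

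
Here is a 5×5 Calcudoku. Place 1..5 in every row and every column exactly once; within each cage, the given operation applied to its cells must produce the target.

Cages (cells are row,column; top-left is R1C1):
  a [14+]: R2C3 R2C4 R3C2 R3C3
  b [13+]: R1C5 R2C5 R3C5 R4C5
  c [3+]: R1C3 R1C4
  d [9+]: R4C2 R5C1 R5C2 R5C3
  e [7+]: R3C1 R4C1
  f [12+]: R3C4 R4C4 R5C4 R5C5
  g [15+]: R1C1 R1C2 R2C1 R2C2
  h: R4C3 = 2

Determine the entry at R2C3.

Cage h is a single given cell, which forces R4C3 = 2.
Column 3 already has 2, which forces R1C3 = 1.
The two cells of cage c must have sum 3, so R1C4 = 2.
The only place for 2 in column 5 is R5C5.
The 4 cells of cage d must have sum 9, so R4C2 = 1.
Row 5 already has 2, which forces R5C1 = 1.
Cage f has sum 12, which forces R3C4 = 1.
Cage b has sum 13, which forces R2C5 = 1.
In row 5, 5 can only go at R5C4, so R5C4 = 5.
Column 4 already has 5; hence R4C4 = 4.
Column 4 now contains 4, so R2C4 = 3.
Cage b has sum 13, leaving R1C5 = 4.
Cage a has sum 14, which forces R2C3 = 4.
Column 3 already has 4; hence R5C3 = 3.
Cage a has sum 14, leaving R3C2 = 2.
3 is placed in column 3; hence R3C3 = 5.
Row 3 already has 5, so R3C5 = 3.
Column 5 now contains 3, leaving R4C5 = 5.
Row 5 now contains 3; hence R5C2 = 4.
Cage g has sum 15, leaving R1C1 = 5.
Cage g has sum 15, leaving R1C2 = 3.
Cage g needs sum 15, which forces R2C1 = 2.
2 is placed in column 2, which forces R2C2 = 5.
Row 3 now contains 2, leaving R3C1 = 4.
Row 4 now contains 5, which forces R4C1 = 3.
Completed grid: 5 3 1 2 4 / 2 5 4 3 1 / 4 2 5 1 3 / 3 1 2 4 5 / 1 4 3 5 2.

4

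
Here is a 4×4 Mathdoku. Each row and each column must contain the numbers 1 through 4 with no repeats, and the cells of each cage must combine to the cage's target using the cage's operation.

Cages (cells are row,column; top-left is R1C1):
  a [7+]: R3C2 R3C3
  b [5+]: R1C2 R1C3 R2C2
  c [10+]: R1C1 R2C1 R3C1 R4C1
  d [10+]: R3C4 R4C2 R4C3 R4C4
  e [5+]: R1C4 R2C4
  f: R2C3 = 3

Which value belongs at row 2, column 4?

1

F is a freebie, which forces R2C3 = 3.
Column 3 now contains 3, leaving R3C3 = 4.
Row 3 already has 4, leaving R3C2 = 3.
Column 2 now contains 3, leaving R1C2 = 1.
The 3 cells of cage b must have sum 5, leaving R1C3 = 2.
The 3 cells of cage b must have sum 5, so R2C2 = 2.
The 4 cells of cage d must have sum 10, leaving R4C2 = 4.
Column 3 already has 2; hence R4C3 = 1.
The 4 cells of cage d must have sum 10, which forces R4C4 = 3.
Cage c has sum 10, which forces R1C1 = 3.
Column 4 now contains 3; hence R1C4 = 4.
Cage c has sum 10, leaving R2C1 = 4.
Cage e needs two cells with sum 5; hence R2C4 = 1.
The 4 cells of cage c must have sum 10, so R3C1 = 1.
The 4 cells of cage d must have sum 10; hence R3C4 = 2.
Row 4 already has 3, which forces R4C1 = 2.
The full grid is 3 1 2 4 / 4 2 3 1 / 1 3 4 2 / 2 4 1 3.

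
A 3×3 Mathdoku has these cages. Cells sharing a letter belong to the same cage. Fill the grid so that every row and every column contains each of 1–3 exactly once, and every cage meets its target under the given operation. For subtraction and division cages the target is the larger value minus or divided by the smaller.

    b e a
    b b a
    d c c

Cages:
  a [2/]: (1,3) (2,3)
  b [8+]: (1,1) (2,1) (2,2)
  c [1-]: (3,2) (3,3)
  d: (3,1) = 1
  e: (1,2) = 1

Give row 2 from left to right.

The 3 cells of cage b must have sum 8, leaving (1,1) = 3.
E is a freebie, so (1,2) = 1.
Row 1 already has 1, leaving (1,3) = 2.
The 3 cells of cage b must have sum 8; hence (2,1) = 2.
Cage b has sum 8, so (2,2) = 3.
Column 3 already has 2, so (2,3) = 1.
D is a freebie; hence (3,1) = 1.
Column 2 already has 3, so (3,2) = 2.
Column 3 now contains 1, leaving (3,3) = 3.
Completed grid: 3 1 2 / 2 3 1 / 1 2 3.

2 3 1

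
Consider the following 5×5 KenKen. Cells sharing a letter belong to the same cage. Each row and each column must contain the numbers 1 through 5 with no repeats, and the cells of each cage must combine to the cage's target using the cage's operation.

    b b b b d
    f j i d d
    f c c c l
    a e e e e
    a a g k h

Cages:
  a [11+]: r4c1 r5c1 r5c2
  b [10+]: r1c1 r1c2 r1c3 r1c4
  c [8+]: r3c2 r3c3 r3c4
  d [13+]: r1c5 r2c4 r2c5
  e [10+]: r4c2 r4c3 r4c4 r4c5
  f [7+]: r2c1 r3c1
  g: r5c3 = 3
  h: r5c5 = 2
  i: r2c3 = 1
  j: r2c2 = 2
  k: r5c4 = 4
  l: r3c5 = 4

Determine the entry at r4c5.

1

J is a freebie, so r2c2 = 2.
Cage i is given, leaving r2c3 = 1.
Cage l is a single given cell, leaving r3c5 = 4.
Cage g is given, so r5c3 = 3.
Cage k is a single given cell; hence r5c4 = 4.
Cage h is given, leaving r5c5 = 2.
4 is placed in column 5, which forces r1c5 = 5.
Column 4 already has 4; hence r2c4 = 5.
Cage d needs sum 13; hence r2c5 = 3.
The 3 cells of cage a must have sum 11, leaving r4c1 = 5.
Column 5 already has 3; hence r4c5 = 1.
Cage a needs sum 11, leaving r5c1 = 1.
Row 5 already has 4, which forces r5c2 = 5.
5 is placed in row 2, leaving r2c1 = 4.
Cage f needs two cells with sum 7, so r3c1 = 3.
Column 2 now contains 5, so r3c2 = 1.
Cage c has sum 8, which forces r3c3 = 5.
The 3 cells of cage c must have sum 8, so r3c4 = 2.
Column 4 already has 2, which forces r4c4 = 3.
3 is placed in column 1, which forces r1c1 = 2.
Cage b needs sum 10, which forces r1c2 = 3.
The 4 cells of cage b must have sum 10, so r1c3 = 4.
Column 4 now contains 3, leaving r1c4 = 1.
3 is placed in row 4; hence r4c2 = 4.
The 4 cells of cage e must have sum 10, which forces r4c3 = 2.
Completed grid: 2 3 4 1 5 / 4 2 1 5 3 / 3 1 5 2 4 / 5 4 2 3 1 / 1 5 3 4 2.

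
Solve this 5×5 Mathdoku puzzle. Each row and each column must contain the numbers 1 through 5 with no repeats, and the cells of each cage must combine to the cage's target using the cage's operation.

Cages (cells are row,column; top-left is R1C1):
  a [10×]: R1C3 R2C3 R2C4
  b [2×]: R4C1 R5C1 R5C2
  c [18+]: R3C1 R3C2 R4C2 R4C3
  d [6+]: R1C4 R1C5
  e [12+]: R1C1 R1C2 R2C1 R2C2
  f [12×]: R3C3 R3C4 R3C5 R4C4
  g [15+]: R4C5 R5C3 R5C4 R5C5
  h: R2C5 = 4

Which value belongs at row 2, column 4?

1

Cage h is a single given cell, leaving R2C5 = 4.
The 3 cells of cage b must have product 2, leaving R4C1 = 1.
Row 4 already has 1; hence R4C4 = 2.
Cage b needs product 2, which forces R5C1 = 2.
Cage b has product 2; hence R5C2 = 1.
The 4 cells of cage e must have sum 12, leaving R1C1 = 4.
Cage e has sum 12, which forces R1C2 = 3.
The 4 cells of cage e must have sum 12, so R2C1 = 3.
Cage e has sum 12, so R2C2 = 2.
Column 1 already has 4, which forces R3C1 = 5.
Row 3 now contains 5, which forces R3C2 = 4.
Column 2 already has 4, leaving R4C2 = 5.
5 is placed in row 4, so R4C3 = 4.
The 4 cells of cage g must have sum 15, leaving R4C5 = 3.
4 is placed in column 3; hence R5C3 = 3.
Row 5 already has 3; hence R5C4 = 4.
Cage g needs sum 15, so R5C5 = 5.
Cage a has product 10, leaving R1C3 = 2.
Cage d's pair has sum 6, which forces R1C4 = 5.
The two cells of cage d must have sum 6, so R1C5 = 1.
5 is placed in column 4, which forces R2C4 = 1.
Column 3 now contains 2, leaving R3C3 = 1.
Cage f needs product 12, leaving R3C4 = 3.
Column 5 already has 1, which forces R3C5 = 2.
Row 2 already has 1; hence R2C3 = 5.
Filled in: 4 3 2 5 1 / 3 2 5 1 4 / 5 4 1 3 2 / 1 5 4 2 3 / 2 1 3 4 5.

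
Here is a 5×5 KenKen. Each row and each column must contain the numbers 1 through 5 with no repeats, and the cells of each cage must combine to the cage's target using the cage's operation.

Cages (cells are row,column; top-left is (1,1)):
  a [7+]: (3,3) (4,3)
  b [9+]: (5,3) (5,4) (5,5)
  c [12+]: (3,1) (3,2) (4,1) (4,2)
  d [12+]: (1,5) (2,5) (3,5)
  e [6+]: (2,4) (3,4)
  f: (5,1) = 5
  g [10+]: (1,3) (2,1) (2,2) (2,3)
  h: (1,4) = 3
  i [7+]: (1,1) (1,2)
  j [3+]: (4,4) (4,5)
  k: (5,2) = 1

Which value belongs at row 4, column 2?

Cage h is given, which forces (1,4) = 3.
F is a freebie; hence (5,1) = 5.
K is a freebie, so (5,2) = 1.
The two cells of cage i must have sum 7, leaving (1,1) = 2.
Cage i's pair has sum 7, which forces (1,2) = 5.
5 is placed in row 1, so (1,5) = 4.
Row 1 now contains 4; hence (1,3) = 1.
In row 4, 5 can only go at (4,3), so (4,3) = 5.
The two cells of cage a must have sum 7, so (3,3) = 2.
Cage g needs sum 10, so (2,2) = 2.
In row 2, 1 can only go at (2,4), so (2,4) = 1.
Column 4 already has 1, so (3,4) = 5.
5 is placed in row 3; hence (3,5) = 3.
Column 4 already has 1, so (4,4) = 2.
Cage j's pair has sum 3, so (4,5) = 1.
Column 4 already has 2, so (5,4) = 4.
Column 5 already has 3, so (5,5) = 2.
Column 5 already has 3, leaving (2,5) = 5.
Cage c has sum 12, which forces (3,1) = 1.
3 is placed in row 3, which forces (3,2) = 4.
Row 4 already has 1; hence (4,1) = 4.
The 4 cells of cage c must have sum 12, so (4,2) = 3.
Row 5 now contains 4, leaving (5,3) = 3.
4 is placed in column 1, which forces (2,1) = 3.
Column 3 already has 3, so (2,3) = 4.
The full grid is 2 5 1 3 4 / 3 2 4 1 5 / 1 4 2 5 3 / 4 3 5 2 1 / 5 1 3 4 2.

3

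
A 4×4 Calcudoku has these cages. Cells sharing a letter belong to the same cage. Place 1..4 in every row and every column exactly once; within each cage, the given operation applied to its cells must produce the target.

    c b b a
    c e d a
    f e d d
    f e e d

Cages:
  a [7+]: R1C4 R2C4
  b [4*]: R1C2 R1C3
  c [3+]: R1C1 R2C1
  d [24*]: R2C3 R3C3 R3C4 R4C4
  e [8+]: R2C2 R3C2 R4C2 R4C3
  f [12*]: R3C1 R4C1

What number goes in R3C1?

3

Row 1 needs a 2, and only R1C1 is open for it.
2 is placed in column 1; hence R2C1 = 1.
Row 1 needs a 3, and only R1C4 is open for it.
Column 4 already has 3, which forces R2C4 = 4.
Cage d has product 24; hence R2C3 = 3.
Cage d needs product 24, so R3C3 = 4.
The two cells of cage b must have product 4, which forces R1C2 = 4.
Column 3 already has 4, which forces R1C3 = 1.
Row 2 now contains 3, leaving R2C2 = 2.
Row 3 now contains 4; hence R3C1 = 3.
Row 3 already has 3, which forces R3C2 = 1.
1 is placed in row 3, so R3C4 = 2.
Cage f needs two cells with product 12, which forces R4C1 = 4.
1 is placed in column 2, so R4C2 = 3.
Column 3 now contains 1, so R4C3 = 2.
2 is placed in column 4; hence R4C4 = 1.
Completed grid: 2 4 1 3 / 1 2 3 4 / 3 1 4 2 / 4 3 2 1.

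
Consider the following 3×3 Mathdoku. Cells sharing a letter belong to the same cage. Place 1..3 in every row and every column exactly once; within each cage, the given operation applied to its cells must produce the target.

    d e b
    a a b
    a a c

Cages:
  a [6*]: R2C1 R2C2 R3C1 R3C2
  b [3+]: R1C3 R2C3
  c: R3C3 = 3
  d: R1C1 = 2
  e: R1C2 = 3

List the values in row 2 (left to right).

3 1 2

D is a freebie, which forces R1C1 = 2.
E is a freebie; hence R1C2 = 3.
Row 1 already has 2, which forces R1C3 = 1.
Column 3 already has 1, leaving R2C3 = 2.
Cage c is given, leaving R3C3 = 3.
Cage a has product 6, leaving R2C1 = 3.
Row 2 already has 2, which forces R2C2 = 1.
Row 3 already has 3, so R3C1 = 1.
Cage a needs product 6, so R3C2 = 2.
Filled in: 2 3 1 / 3 1 2 / 1 2 3.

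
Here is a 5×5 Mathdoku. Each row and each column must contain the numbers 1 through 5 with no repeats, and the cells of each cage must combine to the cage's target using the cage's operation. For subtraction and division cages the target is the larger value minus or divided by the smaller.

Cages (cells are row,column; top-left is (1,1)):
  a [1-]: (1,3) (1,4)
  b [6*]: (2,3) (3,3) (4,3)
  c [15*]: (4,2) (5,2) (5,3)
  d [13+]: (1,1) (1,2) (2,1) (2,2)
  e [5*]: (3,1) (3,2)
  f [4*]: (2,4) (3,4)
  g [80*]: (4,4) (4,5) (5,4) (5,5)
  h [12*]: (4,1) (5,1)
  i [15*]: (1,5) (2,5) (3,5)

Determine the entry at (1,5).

The only place for 2 in row 3 is (3,3).
The only place for 3 in row 3 is (3,5).
The only place for 4 in row 3 is (3,4).
Column 4 already has 4, which forces (2,4) = 1.
Row 2 already has 1, leaving (2,5) = 5.
Column 5 already has 5, so (1,5) = 1.
Row 2 already has 1, so (2,3) = 3.
Cage b has product 6; hence (4,3) = 1.
Column 3 now contains 1, so (5,3) = 5.
Row 5 already has 5; hence (5,4) = 2.
2 is placed in row 5; hence (5,5) = 4.
3 is placed in column 3, which forces (1,3) = 4.
The two cells of cage h must have product 12; hence (4,1) = 4.
Cage c has product 15, so (4,2) = 3.
Column 4 now contains 2, leaving (4,4) = 5.
4 is placed in column 5; hence (4,5) = 2.
4 is placed in row 5, which forces (5,1) = 3.
The 3 cells of cage c must have product 15, so (5,2) = 1.
The 4 cells of cage d must have sum 13, leaving (1,1) = 5.
Cage d has sum 13, leaving (1,2) = 2.
Column 4 already has 5; hence (1,4) = 3.
Column 1 already has 4, leaving (2,1) = 2.
Cage d has sum 13, so (2,2) = 4.
Cage e's pair has product 5, so (3,1) = 1.
1 is placed in column 2, leaving (3,2) = 5.
Completed grid: 5 2 4 3 1 / 2 4 3 1 5 / 1 5 2 4 3 / 4 3 1 5 2 / 3 1 5 2 4.

1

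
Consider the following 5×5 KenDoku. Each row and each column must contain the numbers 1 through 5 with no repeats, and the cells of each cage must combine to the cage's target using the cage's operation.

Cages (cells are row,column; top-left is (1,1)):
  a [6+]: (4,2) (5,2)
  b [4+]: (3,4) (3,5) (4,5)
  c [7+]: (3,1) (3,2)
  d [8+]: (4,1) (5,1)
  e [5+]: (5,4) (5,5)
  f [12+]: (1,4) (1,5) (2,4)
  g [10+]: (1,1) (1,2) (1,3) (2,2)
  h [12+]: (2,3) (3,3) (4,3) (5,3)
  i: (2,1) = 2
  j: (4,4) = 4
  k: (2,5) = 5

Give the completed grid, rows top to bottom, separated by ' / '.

1 2 3 5 4 / 2 4 1 3 5 / 4 3 5 1 2 / 3 5 2 4 1 / 5 1 4 2 3

I is a freebie; hence (2,1) = 2.
Cage k is a single given cell, so (2,5) = 5.
Cage b needs sum 4, leaving (3,4) = 1.
Cage b needs sum 4, leaving (3,5) = 2.
Cage j is a single given cell, so (4,4) = 4.
Cage b needs sum 4, leaving (4,5) = 1.
Cage f needs sum 12, so (1,4) = 5.
Cage f needs sum 12, leaving (1,5) = 4.
Column 4 already has 4, so (2,4) = 3.
Cage e's pair has sum 5; hence (5,4) = 2.
The two cells of cage e must have sum 5, which forces (5,5) = 3.
The 4 cells of cage g must have sum 10, so (2,2) = 4.
4 is placed in row 2, leaving (2,3) = 1.
Column 2 now contains 4, which forces (3,2) = 3.
The two cells of cage d must have sum 8, so (4,1) = 3.
The 4 cells of cage h must have sum 12; hence (4,3) = 2.
3 is placed in row 5; hence (5,1) = 5.
Column 2 now contains 4, so (5,2) = 1.
5 is placed in row 5, so (5,3) = 4.
3 is placed in column 1, so (1,1) = 1.
Column 2 now contains 1, which forces (1,2) = 2.
Column 3 now contains 2, leaving (1,3) = 3.
Row 3 now contains 3, so (3,1) = 4.
Column 3 already has 4, leaving (3,3) = 5.
Row 4 already has 2, leaving (4,2) = 5.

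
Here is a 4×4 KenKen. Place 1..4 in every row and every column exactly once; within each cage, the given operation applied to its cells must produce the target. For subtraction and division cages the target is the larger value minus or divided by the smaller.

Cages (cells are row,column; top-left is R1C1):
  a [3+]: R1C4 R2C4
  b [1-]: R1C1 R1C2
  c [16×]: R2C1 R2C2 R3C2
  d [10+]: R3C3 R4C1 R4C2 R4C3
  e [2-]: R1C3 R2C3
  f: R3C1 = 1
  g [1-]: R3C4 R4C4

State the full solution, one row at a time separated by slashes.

F is a freebie, so R3C1 = 1.
The only place for 3 in row 2 is R2C3.
Cage e needs two cells with difference 2, which forces R1C3 = 1.
Row 1 already has 1, leaving R1C4 = 2.
Column 4 already has 2, leaving R2C4 = 1.
Cage c needs product 16, which forces R2C1 = 2.
Row 2 already has 1, leaving R2C2 = 4.
The 3 cells of cage c must have product 16, which forces R3C2 = 2.
Row 3 already has 2, leaving R3C3 = 4.
Row 3 already has 4; hence R3C4 = 3.
The 4 cells of cage d must have sum 10, so R4C1 = 3.
Cage d has sum 10, so R4C2 = 1.
4 is placed in column 3, leaving R4C3 = 2.
Column 4 now contains 3; hence R4C4 = 4.
Column 1 already has 3; hence R1C1 = 4.
Column 2 already has 4, leaving R1C2 = 3.

4 3 1 2 / 2 4 3 1 / 1 2 4 3 / 3 1 2 4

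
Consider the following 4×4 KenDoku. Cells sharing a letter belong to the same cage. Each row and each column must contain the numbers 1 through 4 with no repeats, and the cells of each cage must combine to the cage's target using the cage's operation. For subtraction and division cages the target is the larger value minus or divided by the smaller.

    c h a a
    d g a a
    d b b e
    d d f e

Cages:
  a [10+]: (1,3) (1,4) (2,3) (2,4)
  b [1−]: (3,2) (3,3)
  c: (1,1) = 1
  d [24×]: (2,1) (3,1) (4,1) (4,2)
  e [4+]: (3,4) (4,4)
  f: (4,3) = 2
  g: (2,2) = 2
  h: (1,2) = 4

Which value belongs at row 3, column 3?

Cage c is a single given cell, which forces (1,1) = 1.
Cage h is given, which forces (1,2) = 4.
G is a freebie, leaving (2,2) = 2.
Cage f is a single given cell, which forces (4,3) = 2.
Column 3 already has 2, leaving (1,3) = 3.
The 4 cells of cage a must have sum 10, so (1,4) = 2.
The 4 cells of cage d must have product 24, which forces (3,1) = 2.
The two cells of cage b must have difference 1; hence (3,2) = 3.
Cage b's pair has difference 1, leaving (3,3) = 4.
Row 3 now contains 3, leaving (3,4) = 1.
Cage d has product 24; hence (4,2) = 1.
Column 4 already has 1, which forces (4,4) = 3.
Cage d needs product 24, which forces (2,1) = 3.
Column 3 now contains 4, leaving (2,3) = 1.
Column 4 already has 1; hence (2,4) = 4.
Row 4 now contains 3, leaving (4,1) = 4.
The full grid is 1 4 3 2 / 3 2 1 4 / 2 3 4 1 / 4 1 2 3.

4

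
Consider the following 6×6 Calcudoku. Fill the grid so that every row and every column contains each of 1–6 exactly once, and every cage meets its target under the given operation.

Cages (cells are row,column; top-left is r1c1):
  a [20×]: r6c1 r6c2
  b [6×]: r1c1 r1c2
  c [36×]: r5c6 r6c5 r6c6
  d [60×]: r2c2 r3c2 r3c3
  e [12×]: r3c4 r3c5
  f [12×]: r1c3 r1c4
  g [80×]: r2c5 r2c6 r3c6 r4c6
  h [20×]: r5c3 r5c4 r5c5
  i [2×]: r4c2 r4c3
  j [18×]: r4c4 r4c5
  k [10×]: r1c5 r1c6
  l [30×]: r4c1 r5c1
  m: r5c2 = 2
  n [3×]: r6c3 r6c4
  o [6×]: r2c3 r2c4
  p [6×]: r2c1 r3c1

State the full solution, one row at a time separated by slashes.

Cage m is a single given cell; hence r5c2 = 2.
Column 2 already has 2, which forces r4c2 = 1.
The two cells of cage i must have product 2, so r4c3 = 2.
The only place for 1 in row 1 is r1c1.
Cage b's pair has product 6; hence r1c2 = 6.
Row 3 needs a 1, and only r3c6 is open for it.
The 4 cells of cage g must have product 80; hence r2c5 = 4.
The 4 cells of cage g must have product 80, leaving r2c6 = 5.
Cage g has product 80, so r4c6 = 4.
The two cells of cage k must have product 10, leaving r1c5 = 5.
Column 6 already has 5; hence r1c6 = 2.
5 is placed in row 2, which forces r2c2 = 3.
Column 5 already has 5, leaving r5c5 = 1.
Row 2 already has 3, so r2c1 = 2.
Cage p needs two cells with product 6; hence r3c1 = 3.
Cage c needs product 36, which forces r6c5 = 2.
Cage e needs two cells with product 12, which forces r3c4 = 2.
2 is placed in column 5, which forces r3c5 = 6.
Column 5 now contains 6, so r4c5 = 3.
Row 4 already has 3, so r4c4 = 6.
The two cells of cage o must have product 6, leaving r2c3 = 6.
6 is placed in column 4, leaving r2c4 = 1.
6 is placed in row 4, so r4c1 = 5.
The two cells of cage l must have product 30, so r5c1 = 6.
Row 5 already has 6, so r5c6 = 3.
Column 1 already has 5, so r6c1 = 4.
Row 6 now contains 4; hence r6c2 = 5.
Column 4 now contains 1, so r6c4 = 3.
3 is placed in column 6, which forces r6c6 = 6.
The two cells of cage f must have product 12, leaving r1c3 = 3.
3 is placed in column 4, which forces r1c4 = 4.
Column 2 already has 5; hence r3c2 = 4.
Cage d needs product 60, so r3c3 = 5.
Column 3 now contains 5, leaving r5c3 = 4.
Column 4 now contains 4, which forces r5c4 = 5.
Row 6 already has 3; hence r6c3 = 1.

1 6 3 4 5 2 / 2 3 6 1 4 5 / 3 4 5 2 6 1 / 5 1 2 6 3 4 / 6 2 4 5 1 3 / 4 5 1 3 2 6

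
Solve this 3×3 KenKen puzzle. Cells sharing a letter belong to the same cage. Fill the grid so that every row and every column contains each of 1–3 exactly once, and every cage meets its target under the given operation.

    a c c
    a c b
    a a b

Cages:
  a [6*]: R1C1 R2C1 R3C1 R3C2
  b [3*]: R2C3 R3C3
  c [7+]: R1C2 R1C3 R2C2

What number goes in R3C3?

3

Cage a needs product 6, which forces R3C2 = 1.
Row 3 now contains 1, so R3C3 = 3.
Column 2 already has 1; hence R1C2 = 3.
3 is placed in column 3; hence R1C3 = 2.
The 3 cells of cage c must have sum 7, which forces R2C2 = 2.
3 is placed in column 3, leaving R2C3 = 1.
Row 3 already has 3, so R3C1 = 2.
Row 1 already has 3, which forces R1C1 = 1.
1 is placed in row 2, leaving R2C1 = 3.
Filled in: 1 3 2 / 3 2 1 / 2 1 3.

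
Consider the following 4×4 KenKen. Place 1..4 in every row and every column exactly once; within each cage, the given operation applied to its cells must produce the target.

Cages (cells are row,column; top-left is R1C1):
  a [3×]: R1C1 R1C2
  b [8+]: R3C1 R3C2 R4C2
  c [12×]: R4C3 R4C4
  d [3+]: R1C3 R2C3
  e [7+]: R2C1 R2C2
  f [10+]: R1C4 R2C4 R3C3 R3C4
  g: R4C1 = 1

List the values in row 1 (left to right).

Cage g is a single given cell; hence R4C1 = 1.
1 is placed in column 1; hence R1C1 = 3.
The two cells of cage a must have product 3, so R1C2 = 1.
1 is placed in row 1, so R1C3 = 2.
2 is placed in row 1; hence R1C4 = 4.
3 is placed in column 1, which forces R2C1 = 4.
Row 2 already has 4, which forces R2C2 = 3.
Column 3 now contains 2, which forces R2C3 = 1.
1 is placed in row 2; hence R2C4 = 2.
Column 1 already has 4, so R3C1 = 2.
Row 3 now contains 2, which forces R3C2 = 4.
4 is placed in row 3, leaving R3C3 = 3.
3 is placed in row 3, leaving R3C4 = 1.
Column 2 now contains 4, so R4C2 = 2.
Column 3 now contains 3, leaving R4C3 = 4.
4 is placed in column 4, so R4C4 = 3.
Filled in: 3 1 2 4 / 4 3 1 2 / 2 4 3 1 / 1 2 4 3.

3 1 2 4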